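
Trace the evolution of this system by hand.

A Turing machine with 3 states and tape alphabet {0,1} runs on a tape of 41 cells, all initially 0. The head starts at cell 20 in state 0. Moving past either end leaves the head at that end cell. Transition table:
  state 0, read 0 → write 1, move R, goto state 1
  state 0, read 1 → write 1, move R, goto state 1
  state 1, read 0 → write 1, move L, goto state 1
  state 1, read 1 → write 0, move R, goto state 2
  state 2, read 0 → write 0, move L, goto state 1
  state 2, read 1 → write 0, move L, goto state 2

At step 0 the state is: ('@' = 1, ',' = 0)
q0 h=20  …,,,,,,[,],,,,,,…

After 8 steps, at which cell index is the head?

16

0) q0 h=20  …,,,,,,[,],,,,,,…
1) q1 h=21  …,,,,,@[,],,,,,,…
2) q1 h=20  …,,,,,,[@]@,,,,,…
3) q2 h=21  …,,,,,,[@],,,,,,…
4) q2 h=20  …,,,,,,[,],,,,,,…
5) q1 h=19  …,,,,,,[,],,,,,,…
6) q1 h=18  …,,,,,,[,]@,,,,,…
7) q1 h=17  …,,,,,,[,]@@,,,,…
8) q1 h=16  …,,,,,,[,]@@@,,,…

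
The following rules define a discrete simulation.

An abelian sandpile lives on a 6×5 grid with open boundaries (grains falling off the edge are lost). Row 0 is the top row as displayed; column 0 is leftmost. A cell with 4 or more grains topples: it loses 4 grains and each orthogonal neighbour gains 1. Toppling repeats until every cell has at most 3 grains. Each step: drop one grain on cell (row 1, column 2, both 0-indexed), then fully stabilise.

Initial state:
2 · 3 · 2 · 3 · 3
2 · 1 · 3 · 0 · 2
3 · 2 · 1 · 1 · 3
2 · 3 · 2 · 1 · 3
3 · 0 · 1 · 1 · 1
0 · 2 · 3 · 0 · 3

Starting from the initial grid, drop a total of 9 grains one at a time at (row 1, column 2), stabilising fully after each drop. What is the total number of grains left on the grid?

k=0  2 · 3 · 2 · 3 · 3
2 · 1 · 3 · 0 · 2
3 · 2 · 1 · 1 · 3
2 · 3 · 2 · 1 · 3
3 · 0 · 1 · 1 · 1
0 · 2 · 3 · 0 · 3
k=1  2 · 3 · 3 · 3 · 3
2 · 2 · 0 · 1 · 2
3 · 2 · 2 · 1 · 3
2 · 3 · 2 · 1 · 3
3 · 0 · 1 · 1 · 1
0 · 2 · 3 · 0 · 3
k=2  2 · 3 · 3 · 3 · 3
2 · 2 · 1 · 1 · 2
3 · 2 · 2 · 1 · 3
2 · 3 · 2 · 1 · 3
3 · 0 · 1 · 1 · 1
0 · 2 · 3 · 0 · 3
k=3  2 · 3 · 3 · 3 · 3
2 · 2 · 2 · 1 · 2
3 · 2 · 2 · 1 · 3
2 · 3 · 2 · 1 · 3
3 · 0 · 1 · 1 · 1
0 · 2 · 3 · 0 · 3
k=4  2 · 3 · 3 · 3 · 3
2 · 2 · 3 · 1 · 2
3 · 2 · 2 · 1 · 3
2 · 3 · 2 · 1 · 3
3 · 0 · 1 · 1 · 1
0 · 2 · 3 · 0 · 3
k=5  3 · 1 · 2 · 1 · 0
3 · 0 · 2 · 3 · 3
3 · 3 · 3 · 1 · 3
2 · 3 · 2 · 1 · 3
3 · 0 · 1 · 1 · 1
0 · 2 · 3 · 0 · 3
k=6  3 · 1 · 2 · 1 · 0
3 · 0 · 3 · 3 · 3
3 · 3 · 3 · 1 · 3
2 · 3 · 2 · 1 · 3
3 · 0 · 1 · 1 · 1
0 · 2 · 3 · 0 · 3
k=7  0 · 2 · 3 · 2 · 1
1 · 3 · 2 · 2 · 1
2 · 2 · 3 · 1 · 2
1 · 2 · 1 · 0 · 1
0 · 2 · 2 · 2 · 2
1 · 2 · 3 · 0 · 3
k=8  0 · 2 · 3 · 2 · 1
1 · 3 · 3 · 2 · 1
2 · 2 · 3 · 1 · 2
1 · 2 · 1 · 0 · 1
0 · 2 · 2 · 2 · 2
1 · 2 · 3 · 0 · 3
k=9  1 · 0 · 1 · 3 · 1
2 · 2 · 3 · 3 · 1
3 · 0 · 1 · 2 · 2
1 · 3 · 2 · 0 · 1
0 · 2 · 2 · 2 · 2
1 · 2 · 3 · 0 · 3

49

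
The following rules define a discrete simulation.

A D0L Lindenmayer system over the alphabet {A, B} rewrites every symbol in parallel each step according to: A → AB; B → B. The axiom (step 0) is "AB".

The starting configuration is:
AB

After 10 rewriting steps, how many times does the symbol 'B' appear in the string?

k=0  AB
k=1  ABB
k=2  ABBB
k=3  ABBBB
k=4  ABBBBB
k=5  ABBBBBB
k=6  ABBBBBBB
k=7  ABBBBBBBB
k=8  ABBBBBBBBB
k=9  ABBBBBBBBBB
k=10  ABBBBBBBBBBB

11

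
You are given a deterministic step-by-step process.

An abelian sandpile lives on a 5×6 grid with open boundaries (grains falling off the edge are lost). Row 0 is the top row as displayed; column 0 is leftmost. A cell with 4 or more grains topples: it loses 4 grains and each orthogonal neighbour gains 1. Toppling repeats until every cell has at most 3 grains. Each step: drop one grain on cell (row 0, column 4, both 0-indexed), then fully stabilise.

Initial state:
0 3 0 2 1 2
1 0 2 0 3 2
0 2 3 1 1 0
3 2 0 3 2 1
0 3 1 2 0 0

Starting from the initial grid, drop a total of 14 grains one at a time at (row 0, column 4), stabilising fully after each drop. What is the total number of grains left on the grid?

46

[0] 0 3 0 2 1 2
1 0 2 0 3 2
0 2 3 1 1 0
3 2 0 3 2 1
0 3 1 2 0 0
[1] 0 3 0 2 2 2
1 0 2 0 3 2
0 2 3 1 1 0
3 2 0 3 2 1
0 3 1 2 0 0
[2] 0 3 0 2 3 2
1 0 2 0 3 2
0 2 3 1 1 0
3 2 0 3 2 1
0 3 1 2 0 0
[3] 0 3 0 3 1 3
1 0 2 1 0 3
0 2 3 1 2 0
3 2 0 3 2 1
0 3 1 2 0 0
[4] 0 3 0 3 2 3
1 0 2 1 0 3
0 2 3 1 2 0
3 2 0 3 2 1
0 3 1 2 0 0
[5] 0 3 0 3 3 3
1 0 2 1 0 3
0 2 3 1 2 0
3 2 0 3 2 1
0 3 1 2 0 0
[6] 0 3 1 0 2 1
1 0 2 2 2 0
0 2 3 1 2 1
3 2 0 3 2 1
0 3 1 2 0 0
[7] 0 3 1 0 3 1
1 0 2 2 2 0
0 2 3 1 2 1
3 2 0 3 2 1
0 3 1 2 0 0
[8] 0 3 1 1 0 2
1 0 2 2 3 0
0 2 3 1 2 1
3 2 0 3 2 1
0 3 1 2 0 0
[9] 0 3 1 1 1 2
1 0 2 2 3 0
0 2 3 1 2 1
3 2 0 3 2 1
0 3 1 2 0 0
[10] 0 3 1 1 2 2
1 0 2 2 3 0
0 2 3 1 2 1
3 2 0 3 2 1
0 3 1 2 0 0
[11] 0 3 1 1 3 2
1 0 2 2 3 0
0 2 3 1 2 1
3 2 0 3 2 1
0 3 1 2 0 0
[12] 0 3 1 2 1 3
1 0 2 3 0 1
0 2 3 1 3 1
3 2 0 3 2 1
0 3 1 2 0 0
[13] 0 3 1 2 2 3
1 0 2 3 0 1
0 2 3 1 3 1
3 2 0 3 2 1
0 3 1 2 0 0
[14] 0 3 1 2 3 3
1 0 2 3 0 1
0 2 3 1 3 1
3 2 0 3 2 1
0 3 1 2 0 0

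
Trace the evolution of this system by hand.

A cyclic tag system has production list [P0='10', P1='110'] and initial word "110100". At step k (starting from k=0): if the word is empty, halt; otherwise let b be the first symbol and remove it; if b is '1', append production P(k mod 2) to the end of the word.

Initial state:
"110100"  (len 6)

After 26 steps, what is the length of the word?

16

0) "110100"  (len 6)
1) "1010010"  (len 7)
2) "010010110"  (len 9)
3) "10010110"  (len 8)
4) "0010110110"  (len 10)
5) "010110110"  (len 9)
6) "10110110"  (len 8)
7) "011011010"  (len 9)
8) "11011010"  (len 8)
9) "101101010"  (len 9)
10) "01101010110"  (len 11)
11) "1101010110"  (len 10)
12) "101010110110"  (len 12)
13) "0101011011010"  (len 13)
14) "101011011010"  (len 12)
15) "0101101101010"  (len 13)
16) "101101101010"  (len 12)
17) "0110110101010"  (len 13)
18) "110110101010"  (len 12)
19) "1011010101010"  (len 13)
20) "011010101010110"  (len 15)
21) "11010101010110"  (len 14)
22) "1010101010110110"  (len 16)
23) "01010101011011010"  (len 17)
24) "1010101011011010"  (len 16)
25) "01010101101101010"  (len 17)
26) "1010101101101010"  (len 16)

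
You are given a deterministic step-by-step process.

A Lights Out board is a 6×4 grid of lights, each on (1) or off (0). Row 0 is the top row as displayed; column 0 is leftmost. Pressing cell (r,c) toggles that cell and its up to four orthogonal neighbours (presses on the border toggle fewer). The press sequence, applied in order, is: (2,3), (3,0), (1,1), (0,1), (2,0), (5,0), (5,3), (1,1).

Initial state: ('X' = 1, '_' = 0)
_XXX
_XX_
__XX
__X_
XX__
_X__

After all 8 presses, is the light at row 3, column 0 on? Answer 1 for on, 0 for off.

0

step 0: _XXX
_XX_
__XX
__X_
XX__
_X__
step 1: _XXX
_XXX
____
__XX
XX__
_X__
step 2: _XXX
_XXX
X___
XXXX
_X__
_X__
step 3: __XX
X__X
XX__
XXXX
_X__
_X__
step 4: XX_X
XX_X
XX__
XXXX
_X__
_X__
step 5: XX_X
_X_X
____
_XXX
_X__
_X__
step 6: XX_X
_X_X
____
_XXX
XX__
X___
step 7: XX_X
_X_X
____
_XXX
XX_X
X_XX
step 8: X__X
X_XX
_X__
_XXX
XX_X
X_XX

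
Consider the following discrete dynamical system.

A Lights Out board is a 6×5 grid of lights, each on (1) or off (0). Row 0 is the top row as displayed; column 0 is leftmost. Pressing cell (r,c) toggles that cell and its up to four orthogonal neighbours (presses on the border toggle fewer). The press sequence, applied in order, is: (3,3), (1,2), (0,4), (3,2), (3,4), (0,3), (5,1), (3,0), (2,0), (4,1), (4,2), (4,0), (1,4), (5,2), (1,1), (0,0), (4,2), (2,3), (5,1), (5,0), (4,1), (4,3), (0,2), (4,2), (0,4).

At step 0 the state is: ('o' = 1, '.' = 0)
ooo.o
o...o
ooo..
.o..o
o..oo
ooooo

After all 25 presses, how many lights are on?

16

gen 0: ooo.o
o...o
ooo..
.o..o
o..oo
ooooo
gen 1: ooo.o
o...o
oooo.
.ooo.
o...o
ooooo
gen 2: oo..o
ooooo
oo.o.
.ooo.
o...o
ooooo
gen 3: oo.o.
oooo.
oo.o.
.ooo.
o...o
ooooo
gen 4: oo.o.
oooo.
oooo.
.....
o.o.o
ooooo
gen 5: oo.o.
oooo.
ooooo
...oo
o.o..
ooooo
gen 6: ooo.o
ooo..
ooooo
...oo
o.o..
ooooo
gen 7: ooo.o
ooo..
ooooo
...oo
ooo..
...oo
gen 8: ooo.o
ooo..
.oooo
oo.oo
.oo..
...oo
gen 9: ooo.o
.oo..
o.ooo
.o.oo
.oo..
...oo
gen 10: ooo.o
.oo..
o.ooo
...oo
o....
.o.oo
gen 11: ooo.o
.oo..
o.ooo
..ooo
oooo.
.oooo
gen 12: ooo.o
.oo..
o.ooo
o.ooo
..oo.
ooooo
gen 13: ooo..
.oooo
o.oo.
o.ooo
..oo.
ooooo
gen 14: ooo..
.oooo
o.oo.
o.ooo
...o.
o...o
gen 15: o.o..
o..oo
oooo.
o.ooo
...o.
o...o
gen 16: .oo..
...oo
oooo.
o.ooo
...o.
o...o
gen 17: .oo..
...oo
oooo.
o..oo
.oo..
o.o.o
gen 18: .oo..
....o
oo..o
o...o
.oo..
o.o.o
gen 19: .oo..
....o
oo..o
o...o
..o..
.o..o
gen 20: .oo..
....o
oo..o
o...o
o.o..
o...o
gen 21: .oo..
....o
oo..o
oo..o
.o...
oo..o
gen 22: .oo..
....o
oo..o
oo.oo
.oooo
oo.oo
gen 23: ...o.
..o.o
oo..o
oo.oo
.oooo
oo.oo
gen 24: ...o.
..o.o
oo..o
ooooo
....o
ooooo
gen 25: ....o
..o..
oo..o
ooooo
....o
ooooo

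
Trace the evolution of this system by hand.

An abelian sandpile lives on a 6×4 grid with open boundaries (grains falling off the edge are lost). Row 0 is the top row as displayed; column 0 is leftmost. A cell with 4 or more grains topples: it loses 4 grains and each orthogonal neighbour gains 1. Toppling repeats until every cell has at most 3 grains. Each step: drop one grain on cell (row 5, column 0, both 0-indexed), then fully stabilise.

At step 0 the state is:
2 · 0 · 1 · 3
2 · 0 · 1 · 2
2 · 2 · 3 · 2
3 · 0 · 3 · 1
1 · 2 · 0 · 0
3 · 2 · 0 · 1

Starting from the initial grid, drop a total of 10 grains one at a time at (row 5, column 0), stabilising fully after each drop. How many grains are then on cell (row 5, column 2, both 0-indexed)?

step 0: 2 · 0 · 1 · 3
2 · 0 · 1 · 2
2 · 2 · 3 · 2
3 · 0 · 3 · 1
1 · 2 · 0 · 0
3 · 2 · 0 · 1
step 1: 2 · 0 · 1 · 3
2 · 0 · 1 · 2
2 · 2 · 3 · 2
3 · 0 · 3 · 1
2 · 2 · 0 · 0
0 · 3 · 0 · 1
step 2: 2 · 0 · 1 · 3
2 · 0 · 1 · 2
2 · 2 · 3 · 2
3 · 0 · 3 · 1
2 · 2 · 0 · 0
1 · 3 · 0 · 1
step 3: 2 · 0 · 1 · 3
2 · 0 · 1 · 2
2 · 2 · 3 · 2
3 · 0 · 3 · 1
2 · 2 · 0 · 0
2 · 3 · 0 · 1
step 4: 2 · 0 · 1 · 3
2 · 0 · 1 · 2
2 · 2 · 3 · 2
3 · 0 · 3 · 1
2 · 2 · 0 · 0
3 · 3 · 0 · 1
step 5: 2 · 0 · 1 · 3
2 · 0 · 1 · 2
2 · 2 · 3 · 2
3 · 0 · 3 · 1
3 · 3 · 0 · 0
1 · 0 · 1 · 1
step 6: 2 · 0 · 1 · 3
2 · 0 · 1 · 2
2 · 2 · 3 · 2
3 · 0 · 3 · 1
3 · 3 · 0 · 0
2 · 0 · 1 · 1
step 7: 2 · 0 · 1 · 3
2 · 0 · 1 · 2
2 · 2 · 3 · 2
3 · 0 · 3 · 1
3 · 3 · 0 · 0
3 · 0 · 1 · 1
step 8: 2 · 0 · 1 · 3
2 · 0 · 1 · 2
3 · 2 · 3 · 2
0 · 2 · 3 · 1
2 · 0 · 1 · 0
1 · 2 · 1 · 1
step 9: 2 · 0 · 1 · 3
2 · 0 · 1 · 2
3 · 2 · 3 · 2
0 · 2 · 3 · 1
2 · 0 · 1 · 0
2 · 2 · 1 · 1
step 10: 2 · 0 · 1 · 3
2 · 0 · 1 · 2
3 · 2 · 3 · 2
0 · 2 · 3 · 1
2 · 0 · 1 · 0
3 · 2 · 1 · 1

1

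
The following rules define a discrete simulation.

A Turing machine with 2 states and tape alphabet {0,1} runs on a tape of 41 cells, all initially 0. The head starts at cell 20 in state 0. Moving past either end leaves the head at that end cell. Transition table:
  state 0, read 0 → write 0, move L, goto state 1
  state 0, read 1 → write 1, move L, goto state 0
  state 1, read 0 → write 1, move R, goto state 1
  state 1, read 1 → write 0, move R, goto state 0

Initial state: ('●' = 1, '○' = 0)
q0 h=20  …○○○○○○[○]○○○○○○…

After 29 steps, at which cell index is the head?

gen 0: q0 h=20  …○○○○○○[○]○○○○○○…
gen 1: q1 h=19  …○○○○○○[○]○○○○○○…
gen 2: q1 h=20  …○○○○○●[○]○○○○○○…
gen 3: q1 h=21  …○○○○●●[○]○○○○○○…
gen 4: q1 h=22  …○○○●●●[○]○○○○○○…
gen 5: q1 h=23  …○○●●●●[○]○○○○○○…
gen 6: q1 h=24  …○●●●●●[○]○○○○○○…
gen 7: q1 h=25  …●●●●●●[○]○○○○○○…
gen 8: q1 h=26  …●●●●●●[○]○○○○○○…
gen 9: q1 h=27  …●●●●●●[○]○○○○○○…
gen 10: q1 h=28  …●●●●●●[○]○○○○○○…
gen 11: q1 h=29  …●●●●●●[○]○○○○○○…
gen 12: q1 h=30  …●●●●●●[○]○○○○○○…
gen 13: q1 h=31  …●●●●●●[○]○○○○○○…
gen 14: q1 h=32  …●●●●●●[○]○○○○○○…
gen 15: q1 h=33  …●●●●●●[○]○○○○○○…
gen 16: q1 h=34  …●●●●●●[○]○○○○○○|
gen 17: q1 h=35  …●●●●●●[○]○○○○○|
gen 18: q1 h=36  …●●●●●●[○]○○○○|
gen 19: q1 h=37  …●●●●●●[○]○○○|
gen 20: q1 h=38  …●●●●●●[○]○○|
gen 21: q1 h=39  …●●●●●●[○]○|
gen 22: q1 h=40  …●●●●●●[○]|
gen 23: q1 h=40  …●●●●●●[●]|
gen 24: q0 h=40  …●●●●●●[○]|
gen 25: q1 h=39  …●●●●●●[●]○|
gen 26: q0 h=40  …●●●●●○[○]|
gen 27: q1 h=39  …●●●●●●[○]○|
gen 28: q1 h=40  …●●●●●●[○]|
gen 29: q1 h=40  …●●●●●●[●]|

40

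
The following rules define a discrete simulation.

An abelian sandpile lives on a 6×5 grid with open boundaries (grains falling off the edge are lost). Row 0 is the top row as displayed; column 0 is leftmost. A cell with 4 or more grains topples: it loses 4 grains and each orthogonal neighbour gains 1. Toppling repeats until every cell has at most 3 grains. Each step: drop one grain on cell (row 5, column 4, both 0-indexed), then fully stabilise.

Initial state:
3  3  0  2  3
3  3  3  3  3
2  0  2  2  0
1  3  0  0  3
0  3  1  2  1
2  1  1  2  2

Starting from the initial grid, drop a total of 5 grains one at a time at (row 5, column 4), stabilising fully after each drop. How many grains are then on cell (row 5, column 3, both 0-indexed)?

t=0: 3  3  0  2  3
3  3  3  3  3
2  0  2  2  0
1  3  0  0  3
0  3  1  2  1
2  1  1  2  2
t=1: 3  3  0  2  3
3  3  3  3  3
2  0  2  2  0
1  3  0  0  3
0  3  1  2  1
2  1  1  2  3
t=2: 3  3  0  2  3
3  3  3  3  3
2  0  2  2  0
1  3  0  0  3
0  3  1  2  2
2  1  1  3  0
t=3: 3  3  0  2  3
3  3  3  3  3
2  0  2  2  0
1  3  0  0  3
0  3  1  2  2
2  1  1  3  1
t=4: 3  3  0  2  3
3  3  3  3  3
2  0  2  2  0
1  3  0  0  3
0  3  1  2  2
2  1  1  3  2
t=5: 3  3  0  2  3
3  3  3  3  3
2  0  2  2  0
1  3  0  0  3
0  3  1  2  2
2  1  1  3  3

3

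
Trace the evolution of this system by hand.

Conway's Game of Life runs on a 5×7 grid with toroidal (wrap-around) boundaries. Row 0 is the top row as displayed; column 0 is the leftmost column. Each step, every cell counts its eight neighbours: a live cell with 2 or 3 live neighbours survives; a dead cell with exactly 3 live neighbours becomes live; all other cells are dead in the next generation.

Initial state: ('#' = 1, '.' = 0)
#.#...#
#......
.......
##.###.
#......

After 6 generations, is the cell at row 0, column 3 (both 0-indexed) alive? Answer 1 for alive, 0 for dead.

0) #.#...#
#......
.......
##.###.
#......
1) #.....#
##....#
##..#.#
##..#.#
..####.
2) ..###..
.......
..#....
.......
..###..
3) ..#.#..
..#....
.......
..#....
..#.#..
4) .##....
...#...
.......
...#...
.##....
5) .#.#...
..#....
.......
..#....
.#.#...
6) .#.#...
..#....
.......
..#....
.#.#...

1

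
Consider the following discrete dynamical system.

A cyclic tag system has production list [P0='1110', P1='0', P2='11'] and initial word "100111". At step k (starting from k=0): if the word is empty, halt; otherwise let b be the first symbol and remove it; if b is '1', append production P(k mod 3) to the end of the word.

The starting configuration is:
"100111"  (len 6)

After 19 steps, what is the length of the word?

[0] "100111"  (len 6)
[1] "001111110"  (len 9)
[2] "01111110"  (len 8)
[3] "1111110"  (len 7)
[4] "1111101110"  (len 10)
[5] "1111011100"  (len 10)
[6] "11101110011"  (len 11)
[7] "11011100111110"  (len 14)
[8] "10111001111100"  (len 14)
[9] "011100111110011"  (len 15)
[10] "11100111110011"  (len 14)
[11] "11001111100110"  (len 14)
[12] "100111110011011"  (len 15)
[13] "001111100110111110"  (len 18)
[14] "01111100110111110"  (len 17)
[15] "1111100110111110"  (len 16)
[16] "1111001101111101110"  (len 19)
[17] "1110011011111011100"  (len 19)
[18] "11001101111101110011"  (len 20)
[19] "10011011111011100111110"  (len 23)

23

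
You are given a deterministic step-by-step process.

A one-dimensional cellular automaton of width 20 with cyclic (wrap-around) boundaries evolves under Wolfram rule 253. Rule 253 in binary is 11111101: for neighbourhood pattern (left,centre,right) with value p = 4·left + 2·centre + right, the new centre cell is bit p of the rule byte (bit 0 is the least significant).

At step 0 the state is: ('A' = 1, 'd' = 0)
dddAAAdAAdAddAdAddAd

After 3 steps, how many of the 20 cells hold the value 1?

step 0: dddAAAdAAdAddAdAddAd
step 1: AAdAAAAAAAAAdAAAAdAA
step 2: AAAAAAAAAAAAAAAAAAAA
step 3: AAAAAAAAAAAAAAAAAAAA

20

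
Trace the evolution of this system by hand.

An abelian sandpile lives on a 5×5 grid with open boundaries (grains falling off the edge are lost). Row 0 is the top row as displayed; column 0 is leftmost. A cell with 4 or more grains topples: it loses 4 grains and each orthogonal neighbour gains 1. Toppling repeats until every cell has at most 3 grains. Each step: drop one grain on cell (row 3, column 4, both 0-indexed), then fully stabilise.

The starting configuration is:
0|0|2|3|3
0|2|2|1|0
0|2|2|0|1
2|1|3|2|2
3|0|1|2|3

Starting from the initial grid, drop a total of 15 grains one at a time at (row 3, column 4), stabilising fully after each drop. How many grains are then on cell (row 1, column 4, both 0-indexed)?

gen 0: 0|0|2|3|3
0|2|2|1|0
0|2|2|0|1
2|1|3|2|2
3|0|1|2|3
gen 1: 0|0|2|3|3
0|2|2|1|0
0|2|2|0|1
2|1|3|2|3
3|0|1|2|3
gen 2: 0|0|2|3|3
0|2|2|1|0
0|2|2|0|2
2|1|3|3|1
3|0|1|3|0
gen 3: 0|0|2|3|3
0|2|2|1|0
0|2|2|0|2
2|1|3|3|2
3|0|1|3|0
gen 4: 0|0|2|3|3
0|2|2|1|0
0|2|2|0|2
2|1|3|3|3
3|0|1|3|0
gen 5: 0|0|2|3|3
0|2|2|1|0
0|2|3|1|3
2|2|0|2|1
3|0|3|0|2
gen 6: 0|0|2|3|3
0|2|2|1|0
0|2|3|1|3
2|2|0|2|2
3|0|3|0|2
gen 7: 0|0|2|3|3
0|2|2|1|0
0|2|3|1|3
2|2|0|2|3
3|0|3|0|2
gen 8: 0|0|2|3|3
0|2|2|1|1
0|2|3|2|0
2|2|0|3|1
3|0|3|0|3
gen 9: 0|0|2|3|3
0|2|2|1|1
0|2|3|2|0
2|2|0|3|2
3|0|3|0|3
gen 10: 0|0|2|3|3
0|2|2|1|1
0|2|3|2|0
2|2|0|3|3
3|0|3|0|3
gen 11: 0|0|2|3|3
0|2|2|1|1
0|2|3|3|1
2|2|1|0|2
3|0|3|2|0
gen 12: 0|0|2|3|3
0|2|2|1|1
0|2|3|3|1
2|2|1|0|3
3|0|3|2|0
gen 13: 0|0|2|3|3
0|2|2|1|1
0|2|3|3|2
2|2|1|1|0
3|0|3|2|1
gen 14: 0|0|2|3|3
0|2|2|1|1
0|2|3|3|2
2|2|1|1|1
3|0|3|2|1
gen 15: 0|0|2|3|3
0|2|2|1|1
0|2|3|3|2
2|2|1|1|2
3|0|3|2|1

1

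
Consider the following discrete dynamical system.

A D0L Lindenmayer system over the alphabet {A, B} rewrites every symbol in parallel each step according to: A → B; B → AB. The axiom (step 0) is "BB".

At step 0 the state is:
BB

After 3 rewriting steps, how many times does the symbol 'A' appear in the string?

4

[0] BB
[1] ABAB
[2] BABBAB
[3] ABBABABBAB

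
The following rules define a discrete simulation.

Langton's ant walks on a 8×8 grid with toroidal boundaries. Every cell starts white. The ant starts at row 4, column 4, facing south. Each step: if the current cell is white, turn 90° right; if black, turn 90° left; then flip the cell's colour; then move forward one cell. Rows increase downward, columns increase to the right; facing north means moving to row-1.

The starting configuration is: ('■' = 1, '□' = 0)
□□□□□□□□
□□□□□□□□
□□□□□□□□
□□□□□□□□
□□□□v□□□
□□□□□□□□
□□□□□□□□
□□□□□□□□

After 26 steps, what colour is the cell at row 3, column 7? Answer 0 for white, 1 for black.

1

k=0  □□□□□□□□
□□□□□□□□
□□□□□□□□
□□□□□□□□
□□□□v□□□
□□□□□□□□
□□□□□□□□
□□□□□□□□
k=1  □□□□□□□□
□□□□□□□□
□□□□□□□□
□□□□□□□□
□□□<■□□□
□□□□□□□□
□□□□□□□□
□□□□□□□□
k=2  □□□□□□□□
□□□□□□□□
□□□□□□□□
□□□^□□□□
□□□■■□□□
□□□□□□□□
□□□□□□□□
□□□□□□□□
k=3  □□□□□□□□
□□□□□□□□
□□□□□□□□
□□□■>□□□
□□□■■□□□
□□□□□□□□
□□□□□□□□
□□□□□□□□
k=4  □□□□□□□□
□□□□□□□□
□□□□□□□□
□□□■■□□□
□□□■v□□□
□□□□□□□□
□□□□□□□□
□□□□□□□□
k=5  □□□□□□□□
□□□□□□□□
□□□□□□□□
□□□■■□□□
□□□■□>□□
□□□□□□□□
□□□□□□□□
□□□□□□□□
k=6  □□□□□□□□
□□□□□□□□
□□□□□□□□
□□□■■□□□
□□□■□■□□
□□□□□v□□
□□□□□□□□
□□□□□□□□
k=7  □□□□□□□□
□□□□□□□□
□□□□□□□□
□□□■■□□□
□□□■□■□□
□□□□<■□□
□□□□□□□□
□□□□□□□□
k=8  □□□□□□□□
□□□□□□□□
□□□□□□□□
□□□■■□□□
□□□■^■□□
□□□□■■□□
□□□□□□□□
□□□□□□□□
k=9  □□□□□□□□
□□□□□□□□
□□□□□□□□
□□□■■□□□
□□□■■>□□
□□□□■■□□
□□□□□□□□
□□□□□□□□
k=10  □□□□□□□□
□□□□□□□□
□□□□□□□□
□□□■■^□□
□□□■■□□□
□□□□■■□□
□□□□□□□□
□□□□□□□□
k=11  □□□□□□□□
□□□□□□□□
□□□□□□□□
□□□■■■>□
□□□■■□□□
□□□□■■□□
□□□□□□□□
□□□□□□□□
k=12  □□□□□□□□
□□□□□□□□
□□□□□□□□
□□□■■■■□
□□□■■□v□
□□□□■■□□
□□□□□□□□
□□□□□□□□
k=13  □□□□□□□□
□□□□□□□□
□□□□□□□□
□□□■■■■□
□□□■■<■□
□□□□■■□□
□□□□□□□□
□□□□□□□□
k=14  □□□□□□□□
□□□□□□□□
□□□□□□□□
□□□■■^■□
□□□■■■■□
□□□□■■□□
□□□□□□□□
□□□□□□□□
k=15  □□□□□□□□
□□□□□□□□
□□□□□□□□
□□□■<□■□
□□□■■■■□
□□□□■■□□
□□□□□□□□
□□□□□□□□
k=16  □□□□□□□□
□□□□□□□□
□□□□□□□□
□□□■□□■□
□□□■v■■□
□□□□■■□□
□□□□□□□□
□□□□□□□□
k=17  □□□□□□□□
□□□□□□□□
□□□□□□□□
□□□■□□■□
□□□■□>■□
□□□□■■□□
□□□□□□□□
□□□□□□□□
k=18  □□□□□□□□
□□□□□□□□
□□□□□□□□
□□□■□^■□
□□□■□□■□
□□□□■■□□
□□□□□□□□
□□□□□□□□
k=19  □□□□□□□□
□□□□□□□□
□□□□□□□□
□□□■□■>□
□□□■□□■□
□□□□■■□□
□□□□□□□□
□□□□□□□□
k=20  □□□□□□□□
□□□□□□□□
□□□□□□^□
□□□■□■□□
□□□■□□■□
□□□□■■□□
□□□□□□□□
□□□□□□□□
k=21  □□□□□□□□
□□□□□□□□
□□□□□□■>
□□□■□■□□
□□□■□□■□
□□□□■■□□
□□□□□□□□
□□□□□□□□
k=22  □□□□□□□□
□□□□□□□□
□□□□□□■■
□□□■□■□v
□□□■□□■□
□□□□■■□□
□□□□□□□□
□□□□□□□□
k=23  □□□□□□□□
□□□□□□□□
□□□□□□■■
□□□■□■<■
□□□■□□■□
□□□□■■□□
□□□□□□□□
□□□□□□□□
k=24  □□□□□□□□
□□□□□□□□
□□□□□□^■
□□□■□■■■
□□□■□□■□
□□□□■■□□
□□□□□□□□
□□□□□□□□
k=25  □□□□□□□□
□□□□□□□□
□□□□□<□■
□□□■□■■■
□□□■□□■□
□□□□■■□□
□□□□□□□□
□□□□□□□□
k=26  □□□□□□□□
□□□□□^□□
□□□□□■□■
□□□■□■■■
□□□■□□■□
□□□□■■□□
□□□□□□□□
□□□□□□□□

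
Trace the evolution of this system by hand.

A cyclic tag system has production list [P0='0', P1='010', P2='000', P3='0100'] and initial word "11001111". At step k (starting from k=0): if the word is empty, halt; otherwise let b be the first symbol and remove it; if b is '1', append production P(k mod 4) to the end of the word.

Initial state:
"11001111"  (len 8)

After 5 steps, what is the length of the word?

8

t=0: "11001111"  (len 8)
t=1: "10011110"  (len 8)
t=2: "0011110010"  (len 10)
t=3: "011110010"  (len 9)
t=4: "11110010"  (len 8)
t=5: "11100100"  (len 8)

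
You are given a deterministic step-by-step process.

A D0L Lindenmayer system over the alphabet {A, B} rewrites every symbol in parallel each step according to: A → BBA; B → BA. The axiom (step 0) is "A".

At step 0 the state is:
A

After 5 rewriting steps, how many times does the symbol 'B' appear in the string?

step 0: A
step 1: BBA
step 2: BABABBA
step 3: BABBABABBABABABBA
step 4: BABBABABABBABABBABABABBABABBABABBABABABBA
step 5: BABBABABABBABABBABABBABABABBABABBABABABBABABBABABBABABABBABABBABABABBABABBABABABBABABBABABBABABABBA

58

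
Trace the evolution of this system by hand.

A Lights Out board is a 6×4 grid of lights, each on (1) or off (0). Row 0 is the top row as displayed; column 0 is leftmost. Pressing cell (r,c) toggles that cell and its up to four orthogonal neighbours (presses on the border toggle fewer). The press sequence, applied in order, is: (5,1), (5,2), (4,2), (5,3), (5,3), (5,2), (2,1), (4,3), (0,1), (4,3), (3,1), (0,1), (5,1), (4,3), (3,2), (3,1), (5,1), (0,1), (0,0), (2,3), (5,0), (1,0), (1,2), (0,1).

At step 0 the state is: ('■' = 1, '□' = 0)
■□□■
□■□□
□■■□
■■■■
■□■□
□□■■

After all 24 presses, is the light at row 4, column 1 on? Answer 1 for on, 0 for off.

0

gen 0: ■□□■
□■□□
□■■□
■■■■
■□■□
□□■■
gen 1: ■□□■
□■□□
□■■□
■■■■
■■■□
■■□■
gen 2: ■□□■
□■□□
□■■□
■■■■
■■□□
■□■□
gen 3: ■□□■
□■□□
□■■□
■■□■
■□■■
■□□□
gen 4: ■□□■
□■□□
□■■□
■■□■
■□■□
■□■■
gen 5: ■□□■
□■□□
□■■□
■■□■
■□■■
■□□□
gen 6: ■□□■
□■□□
□■■□
■■□■
■□□■
■■■■
gen 7: ■□□■
□□□□
■□□□
■□□■
■□□■
■■■■
gen 8: ■□□■
□□□□
■□□□
■□□□
■□■□
■■■□
gen 9: □■■■
□■□□
■□□□
■□□□
■□■□
■■■□
gen 10: □■■■
□■□□
■□□□
■□□■
■□□■
■■■■
gen 11: □■■■
□■□□
■■□□
□■■■
■■□■
■■■■
gen 12: ■□□■
□□□□
■■□□
□■■■
■■□■
■■■■
gen 13: ■□□■
□□□□
■■□□
□■■■
■□□■
□□□■
gen 14: ■□□■
□□□□
■■□□
□■■□
■□■□
□□□□
gen 15: ■□□■
□□□□
■■■□
□□□■
■□□□
□□□□
gen 16: ■□□■
□□□□
■□■□
■■■■
■■□□
□□□□
gen 17: ■□□■
□□□□
■□■□
■■■■
■□□□
■■■□
gen 18: □■■■
□■□□
■□■□
■■■■
■□□□
■■■□
gen 19: ■□■■
■■□□
■□■□
■■■■
■□□□
■■■□
gen 20: ■□■■
■■□■
■□□■
■■■□
■□□□
■■■□
gen 21: ■□■■
■■□■
■□□■
■■■□
□□□□
□□■□
gen 22: □□■■
□□□■
□□□■
■■■□
□□□□
□□■□
gen 23: □□□■
□■■□
□□■■
■■■□
□□□□
□□■□
gen 24: ■■■■
□□■□
□□■■
■■■□
□□□□
□□■□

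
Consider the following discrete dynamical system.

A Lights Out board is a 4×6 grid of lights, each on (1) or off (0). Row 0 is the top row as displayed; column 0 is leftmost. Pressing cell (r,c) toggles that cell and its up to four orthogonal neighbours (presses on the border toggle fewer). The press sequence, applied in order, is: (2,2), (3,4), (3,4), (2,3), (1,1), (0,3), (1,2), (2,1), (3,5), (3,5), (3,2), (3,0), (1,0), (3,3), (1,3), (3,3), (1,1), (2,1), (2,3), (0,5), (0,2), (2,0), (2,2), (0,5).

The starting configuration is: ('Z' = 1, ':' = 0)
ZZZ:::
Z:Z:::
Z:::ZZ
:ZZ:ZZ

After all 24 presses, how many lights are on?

0) ZZZ:::
Z:Z:::
Z:::ZZ
:ZZ:ZZ
1) ZZZ:::
Z:::::
ZZZZZZ
:Z::ZZ
2) ZZZ:::
Z:::::
ZZZZ:Z
:Z:Z::
3) ZZZ:::
Z:::::
ZZZZZZ
:Z::ZZ
4) ZZZ:::
Z::Z::
ZZ:::Z
:Z:ZZZ
5) Z:Z:::
:ZZZ::
Z::::Z
:Z:ZZZ
6) Z::ZZ:
:ZZ:::
Z::::Z
:Z:ZZZ
7) Z:ZZZ:
:::Z::
Z:Z::Z
:Z:ZZZ
8) Z:ZZZ:
:Z:Z::
:Z:::Z
:::ZZZ
9) Z:ZZZ:
:Z:Z::
:Z::::
:::Z::
10) Z:ZZZ:
:Z:Z::
:Z:::Z
:::ZZZ
11) Z:ZZZ:
:Z:Z::
:ZZ::Z
:ZZ:ZZ
12) Z:ZZZ:
:Z:Z::
ZZZ::Z
Z:Z:ZZ
13) ::ZZZ:
Z::Z::
:ZZ::Z
Z:Z:ZZ
14) ::ZZZ:
Z::Z::
:ZZZ:Z
Z::Z:Z
15) ::Z:Z:
Z:Z:Z:
:ZZ::Z
Z::Z:Z
16) ::Z:Z:
Z:Z:Z:
:ZZZ:Z
Z:Z:ZZ
17) :ZZ:Z:
:Z::Z:
::ZZ:Z
Z:Z:ZZ
18) :ZZ:Z:
::::Z:
ZZ:Z:Z
ZZZ:ZZ
19) :ZZ:Z:
:::ZZ:
ZZZ:ZZ
ZZZZZZ
20) :ZZ::Z
:::ZZZ
ZZZ:ZZ
ZZZZZZ
21) :::Z:Z
::ZZZZ
ZZZ:ZZ
ZZZZZZ
22) :::Z:Z
Z:ZZZZ
::Z:ZZ
:ZZZZZ
23) :::Z:Z
Z::ZZZ
:Z:ZZZ
:Z:ZZZ
24) :::ZZ:
Z::ZZ:
:Z:ZZZ
:Z:ZZZ

13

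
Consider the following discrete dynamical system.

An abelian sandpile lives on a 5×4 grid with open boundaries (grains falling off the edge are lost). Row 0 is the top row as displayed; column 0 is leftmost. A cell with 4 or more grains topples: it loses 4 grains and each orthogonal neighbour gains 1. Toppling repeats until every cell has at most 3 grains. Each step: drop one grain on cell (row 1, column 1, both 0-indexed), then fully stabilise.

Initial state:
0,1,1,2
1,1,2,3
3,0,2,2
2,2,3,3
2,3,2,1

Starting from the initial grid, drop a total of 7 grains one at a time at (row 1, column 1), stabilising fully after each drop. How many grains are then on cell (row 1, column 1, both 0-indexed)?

[0] 0,1,1,2
1,1,2,3
3,0,2,2
2,2,3,3
2,3,2,1
[1] 0,1,1,2
1,2,2,3
3,0,2,2
2,2,3,3
2,3,2,1
[2] 0,1,1,2
1,3,2,3
3,0,2,2
2,2,3,3
2,3,2,1
[3] 0,2,1,2
2,0,3,3
3,1,2,2
2,2,3,3
2,3,2,1
[4] 0,2,1,2
2,1,3,3
3,1,2,2
2,2,3,3
2,3,2,1
[5] 0,2,1,2
2,2,3,3
3,1,2,2
2,2,3,3
2,3,2,1
[6] 0,2,1,2
2,3,3,3
3,1,2,2
2,2,3,3
2,3,2,1
[7] 0,3,2,3
3,1,1,0
3,2,3,3
2,2,3,3
2,3,2,1

1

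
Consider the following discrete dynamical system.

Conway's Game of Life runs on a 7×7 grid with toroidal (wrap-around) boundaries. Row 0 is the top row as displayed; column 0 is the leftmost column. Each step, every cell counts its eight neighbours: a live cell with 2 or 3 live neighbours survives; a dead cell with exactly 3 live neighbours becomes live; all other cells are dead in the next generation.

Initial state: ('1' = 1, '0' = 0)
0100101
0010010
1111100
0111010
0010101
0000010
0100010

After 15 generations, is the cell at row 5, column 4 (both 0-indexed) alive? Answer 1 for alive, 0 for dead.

1

t=0: 0100101
0010010
1111100
0111010
0010101
0000010
0100010
t=1: 1110101
0000011
1000011
0000011
0110101
0000111
1000111
t=2: 0101100
0000100
1000100
0100100
0001100
0100000
0000000
t=3: 0001100
0000110
0001110
0000110
0011100
0000000
0010000
t=4: 0001110
0000000
0001001
0010000
0001110
0010000
0001000
t=5: 0001100
0001010
0000000
0010010
0011100
0010000
0011000
t=6: 0000000
0001000
0000100
0010100
0110100
0100100
0010100
t=7: 0001000
0000000
0000100
0110110
0110110
0100110
0001000
t=8: 0000000
0000000
0001110
0110000
1000001
0100010
0011000
t=9: 0000000
0000100
0011100
1111111
1010001
1110001
0010000
t=10: 0000000
0000100
1000001
0000000
0000100
0011001
1010000
t=11: 0000000
0000000
0000000
0000000
0001000
0111000
0111000
t=12: 0010000
0000000
0000000
0000000
0001000
0100100
0101000
t=13: 0010000
0000000
0000000
0000000
0000000
0001100
0101000
t=14: 0010000
0000000
0000000
0000000
0000000
0011100
0001100
t=15: 0001000
0000000
0000000
0000000
0001000
0010100
0000100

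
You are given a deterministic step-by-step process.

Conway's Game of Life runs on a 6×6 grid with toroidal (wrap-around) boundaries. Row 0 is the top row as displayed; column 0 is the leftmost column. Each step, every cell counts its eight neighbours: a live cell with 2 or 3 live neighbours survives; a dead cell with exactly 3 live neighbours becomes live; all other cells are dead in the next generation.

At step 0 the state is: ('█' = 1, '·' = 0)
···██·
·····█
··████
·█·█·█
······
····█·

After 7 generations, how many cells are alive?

9

k=0  ···██·
·····█
··████
·█·█·█
······
····█·
k=1  ···███
··█··█
··██·█
█··█·█
····█·
···██·
k=2  ··█··█
█·█··█
·███·█
█·██·█
······
······
k=3  ██···█
·····█
······
█··█·█
······
······
k=4  █····█
·····█
█···██
······
······
█·····
k=5  █····█
······
█···██
·····█
······
█····█
k=6  █····█
····█·
█···██
█···██
█····█
█····█
k=7  █···█·
····█·
█··█··
·█····
·█····
·█··█·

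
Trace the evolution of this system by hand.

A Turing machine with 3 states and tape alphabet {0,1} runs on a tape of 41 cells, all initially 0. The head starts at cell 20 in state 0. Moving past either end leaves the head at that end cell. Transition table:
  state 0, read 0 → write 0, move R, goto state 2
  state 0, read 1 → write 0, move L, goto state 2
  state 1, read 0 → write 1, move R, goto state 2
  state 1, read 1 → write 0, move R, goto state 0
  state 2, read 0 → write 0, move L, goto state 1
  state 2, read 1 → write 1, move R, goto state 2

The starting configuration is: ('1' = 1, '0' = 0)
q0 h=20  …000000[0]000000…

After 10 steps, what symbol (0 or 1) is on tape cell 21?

0

t=0: q0 h=20  …000000[0]000000…
t=1: q2 h=21  …000000[0]000000…
t=2: q1 h=20  …000000[0]000000…
t=3: q2 h=21  …000001[0]000000…
t=4: q1 h=20  …000000[1]000000…
t=5: q0 h=21  …000000[0]000000…
t=6: q2 h=22  …000000[0]000000…
t=7: q1 h=21  …000000[0]000000…
t=8: q2 h=22  …000001[0]000000…
t=9: q1 h=21  …000000[1]000000…
t=10: q0 h=22  …000000[0]000000…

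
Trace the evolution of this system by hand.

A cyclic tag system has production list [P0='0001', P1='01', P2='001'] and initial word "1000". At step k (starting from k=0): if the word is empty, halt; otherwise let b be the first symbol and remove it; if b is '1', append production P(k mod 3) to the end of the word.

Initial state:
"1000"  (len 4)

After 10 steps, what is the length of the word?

0) "1000"  (len 4)
1) "0000001"  (len 7)
2) "000001"  (len 6)
3) "00001"  (len 5)
4) "0001"  (len 4)
5) "001"  (len 3)
6) "01"  (len 2)
7) "1"  (len 1)
8) "01"  (len 2)
9) "1"  (len 1)
10) "0001"  (len 4)

4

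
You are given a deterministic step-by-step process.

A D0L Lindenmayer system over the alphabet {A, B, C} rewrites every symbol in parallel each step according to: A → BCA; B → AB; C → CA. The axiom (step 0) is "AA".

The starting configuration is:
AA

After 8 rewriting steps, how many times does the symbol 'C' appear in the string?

gen 0: AA
gen 1: BCABCA
gen 2: ABCABCAABCABCA
gen 3: BCAABCABCAABCABCABCAABCABCAABCABCA
gen 4: ABCABCABCAABCABCAABCABCABCAABCABCAABCABCAABCABCABCAABCABCAABCABCABCAABCABCAABCABCA
gen 5: BCAABCABCAABCABCAABCABCABCAABCABCAABCABCABCAABCABCAABCABCA…BCAABCABCAABCABCAABCABCABCAABCABCAABCABCABCAABCABCAABCABCA  (len 198)
gen 6: ABCABCABCAABCABCAABCABCABCAABCABCAABCABCABCAABCABCAABCABCA…BCAABCABCAABCABCAABCABCABCAABCABCAABCABCABCAABCABCAABCABCA  (len 478)
gen 7: BCAABCABCAABCABCAABCABCABCAABCABCAABCABCABCAABCABCAABCABCA…BCAABCABCAABCABCAABCABCABCAABCABCAABCABCABCAABCABCAABCABCA  (len 1154)
gen 8: ABCABCABCAABCABCAABCABCABCAABCABCAABCABCABCAABCABCAABCABCA…BCAABCABCAABCABCAABCABCABCAABCABCAABCABCABCAABCABCAABCABCA  (len 2786)

816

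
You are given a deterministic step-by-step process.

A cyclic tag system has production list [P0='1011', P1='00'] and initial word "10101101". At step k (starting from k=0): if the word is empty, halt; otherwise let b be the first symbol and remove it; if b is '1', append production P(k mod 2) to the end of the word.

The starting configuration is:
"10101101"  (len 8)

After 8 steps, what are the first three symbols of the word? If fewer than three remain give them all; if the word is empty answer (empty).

101

t=0: "10101101"  (len 8)
t=1: "01011011011"  (len 11)
t=2: "1011011011"  (len 10)
t=3: "0110110111011"  (len 13)
t=4: "110110111011"  (len 12)
t=5: "101101110111011"  (len 15)
t=6: "0110111011101100"  (len 16)
t=7: "110111011101100"  (len 15)
t=8: "1011101110110000"  (len 16)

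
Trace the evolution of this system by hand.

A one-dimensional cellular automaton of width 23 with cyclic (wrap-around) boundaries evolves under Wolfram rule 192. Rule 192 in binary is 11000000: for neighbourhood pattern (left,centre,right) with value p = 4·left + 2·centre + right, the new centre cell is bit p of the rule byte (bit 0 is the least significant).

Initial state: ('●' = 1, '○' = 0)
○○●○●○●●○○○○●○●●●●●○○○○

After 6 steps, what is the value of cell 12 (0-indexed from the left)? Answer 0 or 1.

gen 0: ○○●○●○●●○○○○●○●●●●●○○○○
gen 1: ○○○○○○○●○○○○○○○●●●●○○○○
gen 2: ○○○○○○○○○○○○○○○○●●●○○○○
gen 3: ○○○○○○○○○○○○○○○○○●●○○○○
gen 4: ○○○○○○○○○○○○○○○○○○●○○○○
gen 5: ○○○○○○○○○○○○○○○○○○○○○○○
gen 6: ○○○○○○○○○○○○○○○○○○○○○○○

0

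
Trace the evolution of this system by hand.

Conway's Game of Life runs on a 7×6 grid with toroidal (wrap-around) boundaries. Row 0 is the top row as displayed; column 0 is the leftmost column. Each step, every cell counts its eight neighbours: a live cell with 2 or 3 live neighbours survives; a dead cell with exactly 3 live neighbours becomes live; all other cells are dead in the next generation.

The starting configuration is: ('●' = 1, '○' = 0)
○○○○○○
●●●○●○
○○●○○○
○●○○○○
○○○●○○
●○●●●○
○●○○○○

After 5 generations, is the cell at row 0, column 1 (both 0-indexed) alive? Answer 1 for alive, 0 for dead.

1

gen 0: ○○○○○○
●●●○●○
○○●○○○
○●○○○○
○○○●○○
●○●●●○
○●○○○○
gen 1: ●○●○○○
○●●●○○
●○●●○○
○○●○○○
○●○●●○
○●●●●○
○●●●○○
gen 2: ●○○○○○
●○○○○○
○○○○○○
○○○○●○
○●○○●○
●○○○○○
●○○○●○
gen 3: ●●○○○○
○○○○○○
○○○○○○
○○○○○○
○○○○○●
●●○○○○
●●○○○○
gen 4: ●●○○○○
○○○○○○
○○○○○○
○○○○○○
●○○○○○
○●○○○●
○○●○○●
gen 5: ●●○○○○
○○○○○○
○○○○○○
○○○○○○
●○○○○○
○●○○○●
○○●○○●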